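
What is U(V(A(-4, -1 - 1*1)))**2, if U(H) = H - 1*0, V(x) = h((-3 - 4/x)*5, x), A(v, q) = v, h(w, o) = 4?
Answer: 16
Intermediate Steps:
V(x) = 4
U(H) = H (U(H) = H + 0 = H)
U(V(A(-4, -1 - 1*1)))**2 = 4**2 = 16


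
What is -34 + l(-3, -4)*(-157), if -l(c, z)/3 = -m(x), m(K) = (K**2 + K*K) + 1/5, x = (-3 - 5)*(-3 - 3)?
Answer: -10852481/5 ≈ -2.1705e+6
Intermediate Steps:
x = 48 (x = -8*(-6) = 48)
m(K) = 1/5 + 2*K**2 (m(K) = (K**2 + K**2) + 1/5 = 2*K**2 + 1/5 = 1/5 + 2*K**2)
l(c, z) = 69123/5 (l(c, z) = -(-3)*(1/5 + 2*48**2) = -(-3)*(1/5 + 2*2304) = -(-3)*(1/5 + 4608) = -(-3)*23041/5 = -3*(-23041/5) = 69123/5)
-34 + l(-3, -4)*(-157) = -34 + (69123/5)*(-157) = -34 - 10852311/5 = -10852481/5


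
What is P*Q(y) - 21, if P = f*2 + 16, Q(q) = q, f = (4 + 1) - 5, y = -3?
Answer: -69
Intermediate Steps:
f = 0 (f = 5 - 5 = 0)
P = 16 (P = 0*2 + 16 = 0 + 16 = 16)
P*Q(y) - 21 = 16*(-3) - 21 = -48 - 21 = -69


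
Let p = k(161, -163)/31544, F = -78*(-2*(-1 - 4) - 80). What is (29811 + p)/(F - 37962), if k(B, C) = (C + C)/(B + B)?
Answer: -151397667461/165064137168 ≈ -0.91720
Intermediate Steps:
F = 5460 (F = -78*(-2*(-5) - 80) = -78*(10 - 80) = -78*(-70) = 5460)
k(B, C) = C/B (k(B, C) = (2*C)/((2*B)) = (2*C)*(1/(2*B)) = C/B)
p = -163/5078584 (p = -163/161/31544 = -163*1/161*(1/31544) = -163/161*1/31544 = -163/5078584 ≈ -3.2096e-5)
(29811 + p)/(F - 37962) = (29811 - 163/5078584)/(5460 - 37962) = (151397667461/5078584)/(-32502) = (151397667461/5078584)*(-1/32502) = -151397667461/165064137168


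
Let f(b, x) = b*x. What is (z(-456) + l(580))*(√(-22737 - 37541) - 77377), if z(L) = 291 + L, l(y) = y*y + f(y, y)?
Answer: -52046478395 + 672635*I*√60278 ≈ -5.2046e+10 + 1.6514e+8*I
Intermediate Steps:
l(y) = 2*y² (l(y) = y*y + y*y = y² + y² = 2*y²)
(z(-456) + l(580))*(√(-22737 - 37541) - 77377) = ((291 - 456) + 2*580²)*(√(-22737 - 37541) - 77377) = (-165 + 2*336400)*(√(-60278) - 77377) = (-165 + 672800)*(I*√60278 - 77377) = 672635*(-77377 + I*√60278) = -52046478395 + 672635*I*√60278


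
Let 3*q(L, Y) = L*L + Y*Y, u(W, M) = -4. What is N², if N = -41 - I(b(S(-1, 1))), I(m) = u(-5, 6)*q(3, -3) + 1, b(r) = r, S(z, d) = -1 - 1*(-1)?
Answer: 324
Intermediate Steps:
S(z, d) = 0 (S(z, d) = -1 + 1 = 0)
q(L, Y) = L²/3 + Y²/3 (q(L, Y) = (L*L + Y*Y)/3 = (L² + Y²)/3 = L²/3 + Y²/3)
I(m) = -23 (I(m) = -4*((⅓)*3² + (⅓)*(-3)²) + 1 = -4*((⅓)*9 + (⅓)*9) + 1 = -4*(3 + 3) + 1 = -4*6 + 1 = -24 + 1 = -23)
N = -18 (N = -41 - 1*(-23) = -41 + 23 = -18)
N² = (-18)² = 324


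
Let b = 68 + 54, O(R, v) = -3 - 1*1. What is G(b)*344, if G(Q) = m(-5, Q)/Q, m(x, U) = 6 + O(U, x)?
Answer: 344/61 ≈ 5.6393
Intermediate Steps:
O(R, v) = -4 (O(R, v) = -3 - 1 = -4)
m(x, U) = 2 (m(x, U) = 6 - 4 = 2)
b = 122
G(Q) = 2/Q
G(b)*344 = (2/122)*344 = (2*(1/122))*344 = (1/61)*344 = 344/61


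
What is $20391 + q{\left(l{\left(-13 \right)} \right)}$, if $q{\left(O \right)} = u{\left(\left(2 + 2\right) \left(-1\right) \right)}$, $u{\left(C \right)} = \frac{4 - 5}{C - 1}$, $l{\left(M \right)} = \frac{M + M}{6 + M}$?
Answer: $\frac{101956}{5} \approx 20391.0$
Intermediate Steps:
$l{\left(M \right)} = \frac{2 M}{6 + M}$
$u{\left(C \right)} = - \frac{1}{-1 + C}$
$q{\left(O \right)} = \frac{1}{5}$ ($q{\left(O \right)} = - \frac{1}{-1 + \left(2 + 2\right) \left(-1\right)} = - \frac{1}{-1 + 4 \left(-1\right)} = - \frac{1}{-1 - 4} = - \frac{1}{-5} = \left(-1\right) \left(- \frac{1}{5}\right) = \frac{1}{5}$)
$20391 + q{\left(l{\left(-13 \right)} \right)} = 20391 + \frac{1}{5} = \frac{101956}{5}$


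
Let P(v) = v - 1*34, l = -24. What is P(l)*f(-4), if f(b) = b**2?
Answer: -928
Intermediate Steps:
P(v) = -34 + v (P(v) = v - 34 = -34 + v)
P(l)*f(-4) = (-34 - 24)*(-4)**2 = -58*16 = -928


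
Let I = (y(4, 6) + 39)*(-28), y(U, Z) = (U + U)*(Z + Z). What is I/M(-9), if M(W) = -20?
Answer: 189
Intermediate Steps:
y(U, Z) = 4*U*Z (y(U, Z) = (2*U)*(2*Z) = 4*U*Z)
I = -3780 (I = (4*4*6 + 39)*(-28) = (96 + 39)*(-28) = 135*(-28) = -3780)
I/M(-9) = -3780/(-20) = -3780*(-1/20) = 189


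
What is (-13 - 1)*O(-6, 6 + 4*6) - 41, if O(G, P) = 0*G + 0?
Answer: -41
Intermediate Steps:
O(G, P) = 0 (O(G, P) = 0 + 0 = 0)
(-13 - 1)*O(-6, 6 + 4*6) - 41 = (-13 - 1)*0 - 41 = -14*0 - 41 = 0 - 41 = -41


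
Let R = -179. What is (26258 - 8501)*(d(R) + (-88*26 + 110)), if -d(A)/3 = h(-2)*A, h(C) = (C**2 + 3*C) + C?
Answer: -76816782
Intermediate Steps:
h(C) = C**2 + 4*C
d(A) = 12*A (d(A) = -3*(-2*(4 - 2))*A = -3*(-2*2)*A = -(-12)*A = 12*A)
(26258 - 8501)*(d(R) + (-88*26 + 110)) = (26258 - 8501)*(12*(-179) + (-88*26 + 110)) = 17757*(-2148 + (-2288 + 110)) = 17757*(-2148 - 2178) = 17757*(-4326) = -76816782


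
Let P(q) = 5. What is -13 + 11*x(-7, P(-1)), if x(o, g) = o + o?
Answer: -167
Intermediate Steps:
x(o, g) = 2*o
-13 + 11*x(-7, P(-1)) = -13 + 11*(2*(-7)) = -13 + 11*(-14) = -13 - 154 = -167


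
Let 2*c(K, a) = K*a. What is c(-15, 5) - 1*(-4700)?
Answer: 9325/2 ≈ 4662.5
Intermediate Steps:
c(K, a) = K*a/2 (c(K, a) = (K*a)/2 = K*a/2)
c(-15, 5) - 1*(-4700) = (1/2)*(-15)*5 - 1*(-4700) = -75/2 + 4700 = 9325/2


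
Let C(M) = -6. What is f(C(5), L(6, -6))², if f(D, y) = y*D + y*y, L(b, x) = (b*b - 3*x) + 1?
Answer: 7263025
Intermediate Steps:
L(b, x) = 1 + b² - 3*x (L(b, x) = (b² - 3*x) + 1 = 1 + b² - 3*x)
f(D, y) = y² + D*y (f(D, y) = D*y + y² = y² + D*y)
f(C(5), L(6, -6))² = ((1 + 6² - 3*(-6))*(-6 + (1 + 6² - 3*(-6))))² = ((1 + 36 + 18)*(-6 + (1 + 36 + 18)))² = (55*(-6 + 55))² = (55*49)² = 2695² = 7263025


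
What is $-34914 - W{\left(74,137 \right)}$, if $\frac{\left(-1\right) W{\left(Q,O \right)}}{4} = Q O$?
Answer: $5638$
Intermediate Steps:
$W{\left(Q,O \right)} = - 4 O Q$ ($W{\left(Q,O \right)} = - 4 Q O = - 4 O Q$)
$-34914 - W{\left(74,137 \right)} = -34914 - \left(-4\right) 137 \cdot 74 = -34914 - -40552 = -34914 + 40552 = 5638$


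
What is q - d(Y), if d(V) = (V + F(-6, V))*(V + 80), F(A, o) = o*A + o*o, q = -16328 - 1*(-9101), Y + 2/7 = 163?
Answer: -2138896605/343 ≈ -6.2358e+6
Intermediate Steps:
Y = 1139/7 (Y = -2/7 + 163 = 1139/7 ≈ 162.71)
q = -7227 (q = -16328 + 9101 = -7227)
F(A, o) = o² + A*o (F(A, o) = A*o + o² = o² + A*o)
d(V) = (80 + V)*(V + V*(-6 + V)) (d(V) = (V + V*(-6 + V))*(V + 80) = (V + V*(-6 + V))*(80 + V) = (80 + V)*(V + V*(-6 + V)))
q - d(Y) = -7227 - 1139*(-400 + (1139/7)² + 75*(1139/7))/7 = -7227 - 1139*(-400 + 1297321/49 + 85425/7)/7 = -7227 - 1139*1875696/(7*49) = -7227 - 1*2136417744/343 = -7227 - 2136417744/343 = -2138896605/343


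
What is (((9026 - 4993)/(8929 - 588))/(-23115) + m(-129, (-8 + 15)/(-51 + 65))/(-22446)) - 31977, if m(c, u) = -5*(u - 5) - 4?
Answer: -92256600362622817/2885092345260 ≈ -31977.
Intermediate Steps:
m(c, u) = 21 - 5*u (m(c, u) = -5*(-5 + u) - 4 = (25 - 5*u) - 4 = 21 - 5*u)
(((9026 - 4993)/(8929 - 588))/(-23115) + m(-129, (-8 + 15)/(-51 + 65))/(-22446)) - 31977 = (((9026 - 4993)/(8929 - 588))/(-23115) + (21 - 5*(-8 + 15)/(-51 + 65))/(-22446)) - 31977 = ((4033/8341)*(-1/23115) + (21 - 35/14)*(-1/22446)) - 31977 = ((4033*(1/8341))*(-1/23115) + (21 - 35/14)*(-1/22446)) - 31977 = ((4033/8341)*(-1/23115) + (21 - 5*1/2)*(-1/22446)) - 31977 = (-4033/192802215 + (21 - 5/2)*(-1/22446)) - 31977 = (-4033/192802215 + (37/2)*(-1/22446)) - 31977 = (-4033/192802215 - 37/44892) - 31977 = -2438243797/2885092345260 - 31977 = -92256600362622817/2885092345260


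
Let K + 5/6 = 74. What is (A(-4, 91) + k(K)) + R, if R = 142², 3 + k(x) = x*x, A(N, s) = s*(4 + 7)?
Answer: 954553/36 ≈ 26515.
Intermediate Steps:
A(N, s) = 11*s (A(N, s) = s*11 = 11*s)
K = 439/6 (K = -⅚ + 74 = 439/6 ≈ 73.167)
k(x) = -3 + x² (k(x) = -3 + x*x = -3 + x²)
R = 20164
(A(-4, 91) + k(K)) + R = (11*91 + (-3 + (439/6)²)) + 20164 = (1001 + (-3 + 192721/36)) + 20164 = (1001 + 192613/36) + 20164 = 228649/36 + 20164 = 954553/36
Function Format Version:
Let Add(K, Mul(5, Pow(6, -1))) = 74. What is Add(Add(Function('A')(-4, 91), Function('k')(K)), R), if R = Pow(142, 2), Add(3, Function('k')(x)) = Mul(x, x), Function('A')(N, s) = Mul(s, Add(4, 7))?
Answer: Rational(954553, 36) ≈ 26515.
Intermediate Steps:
Function('A')(N, s) = Mul(11, s) (Function('A')(N, s) = Mul(s, 11) = Mul(11, s))
K = Rational(439, 6) (K = Add(Rational(-5, 6), 74) = Rational(439, 6) ≈ 73.167)
Function('k')(x) = Add(-3, Pow(x, 2)) (Function('k')(x) = Add(-3, Mul(x, x)) = Add(-3, Pow(x, 2)))
R = 20164
Add(Add(Function('A')(-4, 91), Function('k')(K)), R) = Add(Add(Mul(11, 91), Add(-3, Pow(Rational(439, 6), 2))), 20164) = Add(Add(1001, Add(-3, Rational(192721, 36))), 20164) = Add(Add(1001, Rational(192613, 36)), 20164) = Add(Rational(228649, 36), 20164) = Rational(954553, 36)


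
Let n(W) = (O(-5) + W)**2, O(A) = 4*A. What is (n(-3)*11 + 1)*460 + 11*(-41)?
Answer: 2676749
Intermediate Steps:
n(W) = (-20 + W)**2 (n(W) = (4*(-5) + W)**2 = (-20 + W)**2)
(n(-3)*11 + 1)*460 + 11*(-41) = ((-20 - 3)**2*11 + 1)*460 + 11*(-41) = ((-23)**2*11 + 1)*460 - 451 = (529*11 + 1)*460 - 451 = (5819 + 1)*460 - 451 = 5820*460 - 451 = 2677200 - 451 = 2676749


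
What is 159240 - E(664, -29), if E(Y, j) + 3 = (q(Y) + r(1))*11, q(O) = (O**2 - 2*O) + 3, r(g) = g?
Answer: -4676049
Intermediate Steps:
q(O) = 3 + O**2 - 2*O
E(Y, j) = 41 - 22*Y + 11*Y**2 (E(Y, j) = -3 + ((3 + Y**2 - 2*Y) + 1)*11 = -3 + (4 + Y**2 - 2*Y)*11 = -3 + (44 - 22*Y + 11*Y**2) = 41 - 22*Y + 11*Y**2)
159240 - E(664, -29) = 159240 - (41 - 22*664 + 11*664**2) = 159240 - (41 - 14608 + 11*440896) = 159240 - (41 - 14608 + 4849856) = 159240 - 1*4835289 = 159240 - 4835289 = -4676049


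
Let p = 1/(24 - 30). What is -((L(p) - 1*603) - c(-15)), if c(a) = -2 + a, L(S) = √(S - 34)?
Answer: 586 - I*√1230/6 ≈ 586.0 - 5.8452*I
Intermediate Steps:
p = -⅙ (p = 1/(-6) = -⅙ ≈ -0.16667)
L(S) = √(-34 + S)
-((L(p) - 1*603) - c(-15)) = -((√(-34 - ⅙) - 1*603) - (-2 - 15)) = -((√(-205/6) - 603) - 1*(-17)) = -((I*√1230/6 - 603) + 17) = -((-603 + I*√1230/6) + 17) = -(-586 + I*√1230/6) = 586 - I*√1230/6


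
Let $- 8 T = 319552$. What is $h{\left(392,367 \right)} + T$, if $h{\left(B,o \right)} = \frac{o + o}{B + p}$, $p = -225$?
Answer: $- \frac{6669914}{167} \approx -39940.0$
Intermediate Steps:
$T = -39944$ ($T = \left(- \frac{1}{8}\right) 319552 = -39944$)
$h{\left(B,o \right)} = \frac{2 o}{-225 + B}$ ($h{\left(B,o \right)} = \frac{o + o}{B - 225} = \frac{2 o}{-225 + B}$)
$h{\left(392,367 \right)} + T = 2 \cdot 367 \frac{1}{-225 + 392} - 39944 = 2 \cdot 367 \cdot \frac{1}{167} - 39944 = \frac{734}{167} - 39944 = - \frac{6669914}{167}$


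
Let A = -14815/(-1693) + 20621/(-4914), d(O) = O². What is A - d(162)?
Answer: -218296496531/8319402 ≈ -26239.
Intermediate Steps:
A = 37889557/8319402 (A = -14815*(-1/1693) + 20621*(-1/4914) = 14815/1693 - 20621/4914 = 37889557/8319402 ≈ 4.5544)
A - d(162) = 37889557/8319402 - 1*162² = 37889557/8319402 - 1*26244 = 37889557/8319402 - 26244 = -218296496531/8319402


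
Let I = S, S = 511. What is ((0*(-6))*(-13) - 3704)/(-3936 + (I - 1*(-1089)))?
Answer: 463/292 ≈ 1.5856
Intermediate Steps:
I = 511
((0*(-6))*(-13) - 3704)/(-3936 + (I - 1*(-1089))) = ((0*(-6))*(-13) - 3704)/(-3936 + (511 - 1*(-1089))) = (0*(-13) - 3704)/(-3936 + (511 + 1089)) = (0 - 3704)/(-3936 + 1600) = -3704/(-2336) = -3704*(-1/2336) = 463/292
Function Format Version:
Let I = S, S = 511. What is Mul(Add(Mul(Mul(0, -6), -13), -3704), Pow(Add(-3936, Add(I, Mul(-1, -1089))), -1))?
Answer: Rational(463, 292) ≈ 1.5856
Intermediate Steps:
I = 511
Mul(Add(Mul(Mul(0, -6), -13), -3704), Pow(Add(-3936, Add(I, Mul(-1, -1089))), -1)) = Mul(Add(Mul(Mul(0, -6), -13), -3704), Pow(Add(-3936, Add(511, Mul(-1, -1089))), -1)) = Mul(Add(Mul(0, -13), -3704), Pow(Add(-3936, Add(511, 1089)), -1)) = Mul(Add(0, -3704), Pow(Add(-3936, 1600), -1)) = Mul(-3704, Pow(-2336, -1)) = Mul(-3704, Rational(-1, 2336)) = Rational(463, 292)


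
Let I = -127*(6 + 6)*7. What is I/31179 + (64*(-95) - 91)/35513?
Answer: -11201143/21710977 ≈ -0.51592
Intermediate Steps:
I = -10668 (I = -1524*7 = -127*84 = -10668)
I/31179 + (64*(-95) - 91)/35513 = -10668/31179 + (64*(-95) - 91)/35513 = -10668*1/31179 + (-6080 - 91)*(1/35513) = -3556/10393 - 6171*1/35513 = -3556/10393 - 363/2089 = -11201143/21710977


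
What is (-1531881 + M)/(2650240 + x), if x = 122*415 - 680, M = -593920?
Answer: -2125801/2700190 ≈ -0.78728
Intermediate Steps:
x = 49950 (x = 50630 - 680 = 49950)
(-1531881 + M)/(2650240 + x) = (-1531881 - 593920)/(2650240 + 49950) = -2125801/2700190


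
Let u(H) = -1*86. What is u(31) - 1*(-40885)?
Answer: 40799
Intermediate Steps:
u(H) = -86
u(31) - 1*(-40885) = -86 - 1*(-40885) = -86 + 40885 = 40799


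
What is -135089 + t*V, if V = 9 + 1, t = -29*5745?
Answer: -1801139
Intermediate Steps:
t = -166605
V = 10
-135089 + t*V = -135089 - 166605*10 = -135089 - 1666050 = -1801139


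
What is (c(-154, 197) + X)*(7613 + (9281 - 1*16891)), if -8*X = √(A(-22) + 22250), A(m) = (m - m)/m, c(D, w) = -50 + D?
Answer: -612 - 15*√890/8 ≈ -667.94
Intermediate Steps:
A(m) = 0 (A(m) = 0/m = 0)
X = -5*√890/8 (X = -√(0 + 22250)/8 = -5*√890/8 ≈ -18.646)
(c(-154, 197) + X)*(7613 + (9281 - 1*16891)) = ((-50 - 154) - 5*√890/8)*(7613 + (9281 - 1*16891)) = (-204 - 5*√890/8)*(7613 + (9281 - 16891)) = (-204 - 5*√890/8)*(7613 - 7610) = (-204 - 5*√890/8)*3 = -612 - 15*√890/8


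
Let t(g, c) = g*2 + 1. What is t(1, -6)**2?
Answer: 9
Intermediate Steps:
t(g, c) = 1 + 2*g (t(g, c) = 2*g + 1 = 1 + 2*g)
t(1, -6)**2 = (1 + 2*1)**2 = (1 + 2)**2 = 3**2 = 9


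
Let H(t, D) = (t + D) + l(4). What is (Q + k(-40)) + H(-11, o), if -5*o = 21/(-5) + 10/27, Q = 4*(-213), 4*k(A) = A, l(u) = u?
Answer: -586058/675 ≈ -868.23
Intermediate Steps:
k(A) = A/4
Q = -852
o = 517/675 (o = -(21/(-5) + 10/27)/5 = -(21*(-⅕) + 10*(1/27))/5 = -(-21/5 + 10/27)/5 = -⅕*(-517/135) = 517/675 ≈ 0.76593)
H(t, D) = 4 + D + t (H(t, D) = (t + D) + 4 = (D + t) + 4 = 4 + D + t)
(Q + k(-40)) + H(-11, o) = (-852 + (¼)*(-40)) + (4 + 517/675 - 11) = (-852 - 10) - 4208/675 = -862 - 4208/675 = -586058/675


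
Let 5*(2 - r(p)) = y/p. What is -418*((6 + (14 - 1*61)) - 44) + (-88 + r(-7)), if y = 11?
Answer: 1240551/35 ≈ 35444.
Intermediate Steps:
r(p) = 2 - 11/(5*p)
-418*((6 + (14 - 1*61)) - 44) + (-88 + r(-7)) = -418*((6 + (14 - 1*61)) - 44) + (-88 + (2 - 11/5/(-7))) = -418*((6 + (14 - 61)) - 44) + (-88 + (2 - 11/5*(-⅐))) = -418*((6 - 47) - 44) + (-88 + (2 + 11/35)) = -418*(-41 - 44) + (-88 + 81/35) = -418*(-85) - 2999/35 = 35530 - 2999/35 = 1240551/35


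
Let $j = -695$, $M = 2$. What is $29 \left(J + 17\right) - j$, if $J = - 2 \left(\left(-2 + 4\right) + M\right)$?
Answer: $956$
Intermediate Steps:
$J = -8$ ($J = - 2 \left(\left(-2 + 4\right) + 2\right) = - 2 \left(2 + 2\right) = \left(-2\right) 4 = -8$)
$29 \left(J + 17\right) - j = 29 \left(-8 + 17\right) - -695 = 29 \cdot 9 + 695 = 261 + 695 = 956$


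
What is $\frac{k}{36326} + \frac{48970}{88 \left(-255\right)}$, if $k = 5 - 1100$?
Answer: $- \frac{90172801}{40757772} \approx -2.2124$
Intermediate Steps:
$k = -1095$ ($k = 5 - 1100 = -1095$)
$\frac{k}{36326} + \frac{48970}{88 \left(-255\right)} = - \frac{1095}{36326} + \frac{48970}{88 \left(-255\right)} = \left(-1095\right) \frac{1}{36326} + \frac{48970}{-22440} = - \frac{1095}{36326} + 48970 \left(- \frac{1}{22440}\right) = - \frac{1095}{36326} - \frac{4897}{2244} = - \frac{90172801}{40757772}$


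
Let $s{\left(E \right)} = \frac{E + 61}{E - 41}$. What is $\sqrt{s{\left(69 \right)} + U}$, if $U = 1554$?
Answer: $\frac{\sqrt{305494}}{14} \approx 39.48$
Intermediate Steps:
$s{\left(E \right)} = \frac{61 + E}{-41 + E}$
$\sqrt{s{\left(69 \right)} + U} = \sqrt{\frac{61 + 69}{-41 + 69} + 1554} = \sqrt{\frac{1}{28} \cdot 130 + 1554} = \sqrt{\frac{65}{14} + 1554} = \sqrt{\frac{21821}{14}} = \frac{\sqrt{305494}}{14}$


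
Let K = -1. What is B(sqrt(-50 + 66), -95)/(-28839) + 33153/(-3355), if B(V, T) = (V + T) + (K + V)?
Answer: -955804127/96754845 ≈ -9.8786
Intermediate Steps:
B(V, T) = -1 + T + 2*V (B(V, T) = (V + T) + (-1 + V) = (T + V) + (-1 + V) = -1 + T + 2*V)
B(sqrt(-50 + 66), -95)/(-28839) + 33153/(-3355) = (-1 - 95 + 2*sqrt(-50 + 66))/(-28839) + 33153/(-3355) = (-1 - 95 + 2*sqrt(16))*(-1/28839) + 33153*(-1/3355) = (-1 - 95 + 2*4)*(-1/28839) - 33153/3355 = (-1 - 95 + 8)*(-1/28839) - 33153/3355 = -88*(-1/28839) - 33153/3355 = 88/28839 - 33153/3355 = -955804127/96754845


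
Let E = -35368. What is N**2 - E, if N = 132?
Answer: 52792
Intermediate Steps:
N**2 - E = 132**2 - 1*(-35368) = 17424 + 35368 = 52792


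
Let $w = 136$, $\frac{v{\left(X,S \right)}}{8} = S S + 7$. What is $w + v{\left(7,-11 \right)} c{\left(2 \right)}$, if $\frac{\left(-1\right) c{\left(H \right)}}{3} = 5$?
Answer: $-15224$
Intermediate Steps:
$v{\left(X,S \right)} = 56 + 8 S^{2}$ ($v{\left(X,S \right)} = 8 \left(S S + 7\right) = 8 \left(S^{2} + 7\right) = 8 \left(7 + S^{2}\right) = 56 + 8 S^{2}$)
$c{\left(H \right)} = -15$ ($c{\left(H \right)} = \left(-3\right) 5 = -15$)
$w + v{\left(7,-11 \right)} c{\left(2 \right)} = 136 + \left(56 + 8 \left(-11\right)^{2}\right) \left(-15\right) = 136 + \left(56 + 8 \cdot 121\right) \left(-15\right) = 136 + \left(56 + 968\right) \left(-15\right) = 136 + 1024 \left(-15\right) = 136 - 15360 = -15224$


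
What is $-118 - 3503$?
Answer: $-3621$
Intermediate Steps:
$-118 - 3503 = -3621$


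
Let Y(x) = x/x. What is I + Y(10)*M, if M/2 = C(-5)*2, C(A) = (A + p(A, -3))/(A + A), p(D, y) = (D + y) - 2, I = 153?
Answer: 159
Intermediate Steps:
Y(x) = 1
p(D, y) = -2 + D + y
C(A) = (-5 + 2*A)/(2*A) (C(A) = (A + (-2 + A - 3))/(A + A) = (A + (-5 + A))/((2*A)) = (-5 + 2*A)*(1/(2*A)) = (-5 + 2*A)/(2*A))
M = 6 (M = 2*(((-5/2 - 5)/(-5))*2) = 2*(-⅕*(-15/2)*2) = 2*((3/2)*2) = 2*3 = 6)
I + Y(10)*M = 153 + 1*6 = 153 + 6 = 159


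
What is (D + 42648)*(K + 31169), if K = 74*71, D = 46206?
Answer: 3236329242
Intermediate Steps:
K = 5254
(D + 42648)*(K + 31169) = (46206 + 42648)*(5254 + 31169) = 88854*36423 = 3236329242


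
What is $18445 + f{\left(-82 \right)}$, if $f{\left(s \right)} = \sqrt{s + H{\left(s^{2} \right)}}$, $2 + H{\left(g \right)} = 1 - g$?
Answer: $18445 + i \sqrt{6807} \approx 18445.0 + 82.505 i$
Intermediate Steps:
$H{\left(g \right)} = -1 - g$ ($H{\left(g \right)} = -2 - \left(-1 + g\right) = -1 - g$)
$f{\left(s \right)} = \sqrt{-1 + s - s^{2}}$ ($f{\left(s \right)} = \sqrt{s - \left(1 + s^{2}\right)} = \sqrt{-1 + s - s^{2}}$)
$18445 + f{\left(-82 \right)} = 18445 + \sqrt{-1 - 82 - \left(-82\right)^{2}} = 18445 + \sqrt{-1 - 82 - 6724} = 18445 + \sqrt{-6807} = 18445 + i \sqrt{6807}$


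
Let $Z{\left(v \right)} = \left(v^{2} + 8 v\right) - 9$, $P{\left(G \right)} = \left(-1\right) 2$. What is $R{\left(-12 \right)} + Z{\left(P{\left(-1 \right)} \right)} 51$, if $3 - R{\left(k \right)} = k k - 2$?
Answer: $-1210$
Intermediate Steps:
$R{\left(k \right)} = 5 - k^{2}$ ($R{\left(k \right)} = 3 - \left(k k - 2\right) = 3 - \left(k^{2} - 2\right) = 3 - \left(-2 + k^{2}\right) = 5 - k^{2}$)
$P{\left(G \right)} = -2$
$Z{\left(v \right)} = -9 + v^{2} + 8 v$
$R{\left(-12 \right)} + Z{\left(P{\left(-1 \right)} \right)} 51 = \left(5 - \left(-12\right)^{2}\right) + \left(-9 + \left(-2\right)^{2} + 8 \left(-2\right)\right) 51 = \left(5 - 144\right) + \left(-9 + 4 - 16\right) 51 = \left(5 - 144\right) - 1071 = -139 - 1071 = -1210$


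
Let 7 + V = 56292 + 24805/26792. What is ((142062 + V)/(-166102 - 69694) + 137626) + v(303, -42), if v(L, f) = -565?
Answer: 865870211278723/6317446432 ≈ 1.3706e+5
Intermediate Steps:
V = 1508012525/26792 (V = -7 + (56292 + 24805/26792) = -7 + 1508200069/26792 = 1508012525/26792 ≈ 56286.)
((142062 + V)/(-166102 - 69694) + 137626) + v(303, -42) = ((142062 + 1508012525/26792)/(-166102 - 69694) + 137626) - 565 = ((5314137629/26792)/(-235796) + 137626) - 565 = ((5314137629/26792)*(-1/235796) + 137626) - 565 = (-5314137629/6317446432 + 137626) - 565 = 869439568512803/6317446432 - 565 = 865870211278723/6317446432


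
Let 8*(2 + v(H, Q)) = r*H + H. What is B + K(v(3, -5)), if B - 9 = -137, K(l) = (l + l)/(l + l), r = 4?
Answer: -127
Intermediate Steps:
v(H, Q) = -2 + 5*H/8 (v(H, Q) = -2 + (4*H + H)/8 = -2 + (5*H)/8 = -2 + 5*H/8)
K(l) = 1 (K(l) = (2*l)/((2*l)) = (2*l)*(1/(2*l)) = 1)
B = -128 (B = 9 - 137 = -128)
B + K(v(3, -5)) = -128 + 1 = -127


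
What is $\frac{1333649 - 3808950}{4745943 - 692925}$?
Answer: $- \frac{2475301}{4053018} \approx -0.61073$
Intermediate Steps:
$\frac{1333649 - 3808950}{4745943 - 692925} = - \frac{2475301}{4053018}$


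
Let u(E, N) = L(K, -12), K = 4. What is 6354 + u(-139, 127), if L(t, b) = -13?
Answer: 6341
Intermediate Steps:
u(E, N) = -13
6354 + u(-139, 127) = 6354 - 13 = 6341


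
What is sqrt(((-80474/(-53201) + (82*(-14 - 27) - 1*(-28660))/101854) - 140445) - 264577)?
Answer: I*sqrt(2973120449339361754041469)/2709367327 ≈ 636.41*I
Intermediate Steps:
sqrt(((-80474/(-53201) + (82*(-14 - 27) - 1*(-28660))/101854) - 140445) - 264577) = sqrt(((-80474*(-1/53201) + (82*(-41) + 28660)*(1/101854)) - 140445) - 264577) = sqrt(((80474/53201 + (-3362 + 28660)*(1/101854)) - 140445) - 264577) = sqrt(((80474/53201 + 25298*(1/101854)) - 140445) - 264577) = sqrt(((80474/53201 + 12649/50927) - 140445) - 264577) = sqrt((4771238847/2709367327 - 140445) - 264577) = sqrt(-380512323001668/2709367327 - 264577) = sqrt(-1097348602277347/2709367327) = I*sqrt(2973120449339361754041469)/2709367327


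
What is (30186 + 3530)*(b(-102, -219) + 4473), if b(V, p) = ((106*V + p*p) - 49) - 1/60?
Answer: 21025120591/15 ≈ 1.4017e+9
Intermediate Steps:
b(V, p) = -2941/60 + p**2 + 106*V (b(V, p) = ((106*V + p**2) - 49) - 1*1/60 = ((p**2 + 106*V) - 49) - 1/60 = (-49 + p**2 + 106*V) - 1/60 = -2941/60 + p**2 + 106*V)
(30186 + 3530)*(b(-102, -219) + 4473) = (30186 + 3530)*((-2941/60 + (-219)**2 + 106*(-102)) + 4473) = 33716*((-2941/60 + 47961 - 10812) + 4473) = 33716*(2225999/60 + 4473) = 33716*(2494379/60) = 21025120591/15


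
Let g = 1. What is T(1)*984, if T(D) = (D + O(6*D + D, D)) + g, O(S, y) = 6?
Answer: 7872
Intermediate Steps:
T(D) = 7 + D (T(D) = (D + 6) + 1 = (6 + D) + 1 = 7 + D)
T(1)*984 = (7 + 1)*984 = 8*984 = 7872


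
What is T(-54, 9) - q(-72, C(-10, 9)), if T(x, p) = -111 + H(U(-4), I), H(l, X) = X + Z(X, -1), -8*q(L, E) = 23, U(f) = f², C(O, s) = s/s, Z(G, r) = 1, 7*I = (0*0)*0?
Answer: -857/8 ≈ -107.13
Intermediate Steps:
I = 0 (I = ((0*0)*0)/7 = (0*0)/7 = (⅐)*0 = 0)
C(O, s) = 1
q(L, E) = -23/8 (q(L, E) = -⅛*23 = -23/8)
H(l, X) = 1 + X (H(l, X) = X + 1 = 1 + X)
T(x, p) = -110 (T(x, p) = -111 + (1 + 0) = -111 + 1 = -110)
T(-54, 9) - q(-72, C(-10, 9)) = -110 - 1*(-23/8) = -110 + 23/8 = -857/8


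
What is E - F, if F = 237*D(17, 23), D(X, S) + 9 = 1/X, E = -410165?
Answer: -6936781/17 ≈ -4.0805e+5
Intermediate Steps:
D(X, S) = -9 + 1/X
F = -36024/17 (F = 237*(-9 + 1/17) = 237*(-152/17) = -36024/17 ≈ -2119.1)
E - F = -410165 - 1*(-36024/17) = -410165 + 36024/17 = -6936781/17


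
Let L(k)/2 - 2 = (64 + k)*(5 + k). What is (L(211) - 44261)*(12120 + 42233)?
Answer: 4051635679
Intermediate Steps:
L(k) = 4 + 2*(5 + k)*(64 + k) (L(k) = 4 + 2*((64 + k)*(5 + k)) = 4 + 2*((5 + k)*(64 + k)) = 4 + 2*(5 + k)*(64 + k))
(L(211) - 44261)*(12120 + 42233) = ((644 + 2*211² + 138*211) - 44261)*(12120 + 42233) = ((644 + 2*44521 + 29118) - 44261)*54353 = ((644 + 89042 + 29118) - 44261)*54353 = (118804 - 44261)*54353 = 74543*54353 = 4051635679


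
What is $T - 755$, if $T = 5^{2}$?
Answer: $-730$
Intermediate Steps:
$T = 25$
$T - 755 = 25 - 755 = -730$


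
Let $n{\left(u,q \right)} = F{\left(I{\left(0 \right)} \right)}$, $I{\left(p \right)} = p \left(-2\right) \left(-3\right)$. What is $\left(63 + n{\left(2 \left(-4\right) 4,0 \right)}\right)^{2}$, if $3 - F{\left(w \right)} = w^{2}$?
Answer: $4356$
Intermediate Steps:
$I{\left(p \right)} = 6 p$ ($I{\left(p \right)} = - 2 p \left(-3\right) = 6 p$)
$F{\left(w \right)} = 3 - w^{2}$
$n{\left(u,q \right)} = 3$ ($n{\left(u,q \right)} = 3 - \left(6 \cdot 0\right)^{2} = 3 - 0^{2} = 3 - 0 = 3 + 0 = 3$)
$\left(63 + n{\left(2 \left(-4\right) 4,0 \right)}\right)^{2} = \left(63 + 3\right)^{2} = 66^{2} = 4356$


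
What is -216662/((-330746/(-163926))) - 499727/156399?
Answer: -2777457921024065/25864171827 ≈ -1.0739e+5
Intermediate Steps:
-216662/((-330746/(-163926))) - 499727/156399 = -216662/((-330746*(-1/163926))) - 499727*1/156399 = -216662/165373/81963 - 499727/156399 = -216662*81963/165373 - 499727/156399 = -17758267506/165373 - 499727/156399 = -2777457921024065/25864171827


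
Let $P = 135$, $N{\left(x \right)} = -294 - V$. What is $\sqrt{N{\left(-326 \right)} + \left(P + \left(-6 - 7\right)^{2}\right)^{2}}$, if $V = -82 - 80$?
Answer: $2 \sqrt{23071} \approx 303.78$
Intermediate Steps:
$V = -162$
$N{\left(x \right)} = -132$ ($N{\left(x \right)} = -294 - -162 = -294 + 162 = -132$)
$\sqrt{N{\left(-326 \right)} + \left(P + \left(-6 - 7\right)^{2}\right)^{2}} = \sqrt{-132 + \left(135 + \left(-6 - 7\right)^{2}\right)^{2}} = \sqrt{-132 + \left(135 + \left(-13\right)^{2}\right)^{2}} = \sqrt{-132 + \left(135 + 169\right)^{2}} = \sqrt{-132 + 304^{2}} = \sqrt{-132 + 92416} = \sqrt{92284} = 2 \sqrt{23071}$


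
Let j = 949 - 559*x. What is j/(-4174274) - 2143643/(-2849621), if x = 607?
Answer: 381244707701/457503801929 ≈ 0.83331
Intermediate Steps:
j = -338364 (j = 949 - 559*607 = 949 - 339313 = -338364)
j/(-4174274) - 2143643/(-2849621) = -338364/(-4174274) - 2143643/(-2849621) = -338364*(-1/4174274) - 2143643*(-1/2849621) = 13014/160549 + 2143643/2849621 = 381244707701/457503801929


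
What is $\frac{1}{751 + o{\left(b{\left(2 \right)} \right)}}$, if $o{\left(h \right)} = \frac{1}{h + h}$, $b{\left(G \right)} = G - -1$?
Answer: $\frac{6}{4507} \approx 0.0013313$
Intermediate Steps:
$b{\left(G \right)} = 1 + G$ ($b{\left(G \right)} = G + 1 = 1 + G$)
$o{\left(h \right)} = \frac{1}{2 h}$
$\frac{1}{751 + o{\left(b{\left(2 \right)} \right)}} = \frac{1}{751 + \frac{1}{2 \left(1 + 2\right)}} = \frac{1}{751 + \frac{1}{2 \cdot 3}} = \frac{1}{751 + \frac{1}{2} \cdot \frac{1}{3}} = \frac{1}{751 + \frac{1}{6}} = \frac{1}{\frac{4507}{6}} = \frac{6}{4507}$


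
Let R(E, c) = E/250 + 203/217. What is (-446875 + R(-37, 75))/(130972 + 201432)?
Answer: -3463275147/2576131000 ≈ -1.3444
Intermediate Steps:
R(E, c) = 29/31 + E/250 (R(E, c) = E*(1/250) + 203*(1/217) = E/250 + 29/31 = 29/31 + E/250)
(-446875 + R(-37, 75))/(130972 + 201432) = (-446875 + (29/31 + (1/250)*(-37)))/(130972 + 201432) = (-446875 + (29/31 - 37/250))/332404 = (-446875 + 6103/7750)*(1/332404) = -3463275147/7750*1/332404 = -3463275147/2576131000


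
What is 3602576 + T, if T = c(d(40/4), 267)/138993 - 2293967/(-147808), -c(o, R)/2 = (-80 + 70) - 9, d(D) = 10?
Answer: 74012639347810079/20544277344 ≈ 3.6026e+6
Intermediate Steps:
c(o, R) = 38 (c(o, R) = -2*((-80 + 70) - 9) = -2*(-10 - 9) = -2*(-19) = 38)
T = 318850971935/20544277344 (T = 38/138993 - 2293967/(-147808) = 38*(1/138993) - 2293967*(-1/147808) = 38/138993 + 2293967/147808 = 318850971935/20544277344 ≈ 15.520)
3602576 + T = 3602576 + 318850971935/20544277344 = 74012639347810079/20544277344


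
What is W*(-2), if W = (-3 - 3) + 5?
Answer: 2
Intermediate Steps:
W = -1 (W = -6 + 5 = -1)
W*(-2) = -1*(-2) = 2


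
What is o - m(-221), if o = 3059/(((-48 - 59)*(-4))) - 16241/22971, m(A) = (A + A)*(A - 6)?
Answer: -986379233251/9831588 ≈ -1.0033e+5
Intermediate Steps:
m(A) = 2*A*(-6 + A) (m(A) = (2*A)*(-6 + A) = 2*A*(-6 + A))
o = 63317141/9831588 (o = 3059/((-107*(-4))) - 16241*1/22971 = 3059/428 - 16241/22971 = 63317141/9831588 ≈ 6.4402)
o - m(-221) = 63317141/9831588 - 2*(-221)*(-6 - 221) = 63317141/9831588 - 2*(-221)*(-227) = 63317141/9831588 - 1*100334 = 63317141/9831588 - 100334 = -986379233251/9831588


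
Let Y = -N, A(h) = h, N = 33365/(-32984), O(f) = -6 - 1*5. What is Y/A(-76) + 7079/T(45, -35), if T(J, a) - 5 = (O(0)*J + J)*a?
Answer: 17219858361/39494381920 ≈ 0.43601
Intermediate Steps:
O(f) = -11 (O(f) = -6 - 5 = -11)
N = -33365/32984 (N = 33365*(-1/32984) = -33365/32984 ≈ -1.0116)
T(J, a) = 5 - 10*J*a (T(J, a) = 5 + (-11*J + J)*a = 5 + (-10*J)*a = 5 - 10*J*a)
Y = 33365/32984 (Y = -1*(-33365/32984) = 33365/32984 ≈ 1.0116)
Y/A(-76) + 7079/T(45, -35) = (33365/32984)/(-76) + 7079/(5 - 10*45*(-35)) = (33365/32984)*(-1/76) + 7079/(5 + 15750) = -33365/2506784 + 7079/15755 = 17219858361/39494381920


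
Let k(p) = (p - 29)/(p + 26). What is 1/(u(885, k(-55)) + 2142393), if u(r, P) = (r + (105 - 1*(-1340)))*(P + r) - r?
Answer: 29/122098902 ≈ 2.3751e-7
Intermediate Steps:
k(p) = (-29 + p)/(26 + p)
u(r, P) = -r + (1445 + r)*(P + r) (u(r, P) = (r + (105 + 1340))*(P + r) - r = (r + 1445)*(P + r) - r = (1445 + r)*(P + r) - r = -r + (1445 + r)*(P + r))
1/(u(885, k(-55)) + 2142393) = 1/((885**2 + 1444*885 + 1445*((-29 - 55)/(26 - 55)) + ((-29 - 55)/(26 - 55))*885) + 2142393) = 1/((783225 + 1277940 + 1445*(-84/(-29)) + (-84/(-29))*885) + 2142393) = 1/((783225 + 1277940 + 1445*(-1/29*(-84)) - 1/29*(-84)*885) + 2142393) = 1/((783225 + 1277940 + 1445*(84/29) + (84/29)*885) + 2142393) = 1/((783225 + 1277940 + 121380/29 + 74340/29) + 2142393) = 1/(59969505/29 + 2142393) = 1/(122098902/29) = 29/122098902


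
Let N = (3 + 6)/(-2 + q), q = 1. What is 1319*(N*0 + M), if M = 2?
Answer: 2638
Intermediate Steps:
N = -9 (N = (3 + 6)/(-2 + 1) = 9/(-1) = 9*(-1) = -9)
1319*(N*0 + M) = 1319*(-9*0 + 2) = 1319*(0 + 2) = 1319*2 = 2638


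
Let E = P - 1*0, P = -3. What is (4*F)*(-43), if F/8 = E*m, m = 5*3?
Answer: 61920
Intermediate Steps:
E = -3 (E = -3 - 1*0 = -3 + 0 = -3)
m = 15
F = -360 (F = 8*(-3*15) = 8*(-45) = -360)
(4*F)*(-43) = (4*(-360))*(-43) = -1440*(-43) = 61920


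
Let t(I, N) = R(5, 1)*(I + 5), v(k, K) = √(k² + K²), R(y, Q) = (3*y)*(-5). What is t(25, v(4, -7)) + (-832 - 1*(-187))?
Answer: -2895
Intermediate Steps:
R(y, Q) = -15*y
v(k, K) = √(K² + k²)
t(I, N) = -375 - 75*I (t(I, N) = (-15*5)*(I + 5) = -75*(5 + I) = -375 - 75*I)
t(25, v(4, -7)) + (-832 - 1*(-187)) = (-375 - 75*25) + (-832 - 1*(-187)) = (-375 - 1875) + (-832 + 187) = -2250 - 645 = -2895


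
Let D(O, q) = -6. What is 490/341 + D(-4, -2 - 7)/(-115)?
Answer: 58396/39215 ≈ 1.4891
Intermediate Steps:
490/341 + D(-4, -2 - 7)/(-115) = 490/341 - 6/(-115) = 490*(1/341) - 6*(-1/115) = 490/341 + 6/115 = 58396/39215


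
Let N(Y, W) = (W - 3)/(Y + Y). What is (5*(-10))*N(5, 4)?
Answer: -5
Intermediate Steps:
N(Y, W) = (-3 + W)/(2*Y) (N(Y, W) = (-3 + W)/((2*Y)) = (-3 + W)*(1/(2*Y)) = (-3 + W)/(2*Y))
(5*(-10))*N(5, 4) = (5*(-10))*((½)*(-3 + 4)/5) = -25/5 = -50*⅒ = -5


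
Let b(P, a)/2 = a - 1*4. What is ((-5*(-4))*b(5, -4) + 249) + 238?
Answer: 167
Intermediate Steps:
b(P, a) = -8 + 2*a (b(P, a) = 2*(a - 1*4) = 2*(a - 4) = 2*(-4 + a) = -8 + 2*a)
((-5*(-4))*b(5, -4) + 249) + 238 = ((-5*(-4))*(-8 + 2*(-4)) + 249) + 238 = (20*(-8 - 8) + 249) + 238 = (20*(-16) + 249) + 238 = (-320 + 249) + 238 = -71 + 238 = 167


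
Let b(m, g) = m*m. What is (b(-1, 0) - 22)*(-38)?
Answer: 798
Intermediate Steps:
b(m, g) = m²
(b(-1, 0) - 22)*(-38) = ((-1)² - 22)*(-38) = (1 - 22)*(-38) = -21*(-38) = 798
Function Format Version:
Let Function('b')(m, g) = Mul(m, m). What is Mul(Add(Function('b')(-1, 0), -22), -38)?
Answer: 798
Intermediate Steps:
Function('b')(m, g) = Pow(m, 2)
Mul(Add(Function('b')(-1, 0), -22), -38) = Mul(Add(Pow(-1, 2), -22), -38) = Mul(Add(1, -22), -38) = Mul(-21, -38) = 798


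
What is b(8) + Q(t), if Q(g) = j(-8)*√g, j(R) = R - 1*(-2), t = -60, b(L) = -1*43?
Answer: -43 - 12*I*√15 ≈ -43.0 - 46.476*I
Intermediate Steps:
b(L) = -43
j(R) = 2 + R (j(R) = R + 2 = 2 + R)
Q(g) = -6*√g (Q(g) = (2 - 8)*√g = -6*√g)
b(8) + Q(t) = -43 - 12*I*√15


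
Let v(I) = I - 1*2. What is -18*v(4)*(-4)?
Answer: 144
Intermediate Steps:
v(I) = -2 + I (v(I) = I - 2 = -2 + I)
-18*v(4)*(-4) = -18*(-2 + 4)*(-4) = -18*2*(-4) = -36*(-4) = 144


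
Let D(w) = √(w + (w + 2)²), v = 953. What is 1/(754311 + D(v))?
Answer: 251437/189661390581 - √101442/189661390581 ≈ 1.3240e-6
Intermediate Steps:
D(w) = √(w + (2 + w)²)
1/(754311 + D(v)) = 1/(754311 + √(953 + (2 + 953)²)) = 1/(754311 + √(953 + 955²)) = 1/(754311 + √(953 + 912025)) = 1/(754311 + √912978) = 1/(754311 + 3*√101442)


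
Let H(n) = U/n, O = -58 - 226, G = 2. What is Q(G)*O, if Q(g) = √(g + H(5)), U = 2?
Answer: -568*√15/5 ≈ -439.97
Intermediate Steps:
O = -284
H(n) = 2/n
Q(g) = √(⅖ + g) (Q(g) = √(g + 2/5) = √(g + 2*(⅕)) = √(g + ⅖) = √(⅖ + g))
Q(G)*O = (√(10 + 25*2)/5)*(-284) = (√(10 + 50)/5)*(-284) = (√60/5)*(-284) = ((2*√15)/5)*(-284) = (2*√15/5)*(-284) = -568*√15/5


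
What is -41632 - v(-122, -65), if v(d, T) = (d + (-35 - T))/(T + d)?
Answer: -7785276/187 ≈ -41633.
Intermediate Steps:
v(d, T) = (-35 + d - T)/(T + d)
-41632 - v(-122, -65) = -41632 - (-35 - 122 - 1*(-65))/(-65 - 122) = -41632 - (-35 - 122 + 65)/(-187) = -41632 - (-1)*(-92)/187 = -41632 - 1*92/187 = -41632 - 92/187 = -7785276/187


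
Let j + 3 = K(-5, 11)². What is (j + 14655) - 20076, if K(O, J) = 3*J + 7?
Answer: -3824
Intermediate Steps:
K(O, J) = 7 + 3*J
j = 1597 (j = -3 + (7 + 3*11)² = -3 + (7 + 33)² = -3 + 40² = -3 + 1600 = 1597)
(j + 14655) - 20076 = (1597 + 14655) - 20076 = 16252 - 20076 = -3824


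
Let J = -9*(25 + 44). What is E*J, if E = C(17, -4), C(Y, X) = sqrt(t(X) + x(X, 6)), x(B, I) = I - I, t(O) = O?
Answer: -1242*I ≈ -1242.0*I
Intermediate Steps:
x(B, I) = 0 (x(B, I) = I - I = 0)
C(Y, X) = sqrt(X) (C(Y, X) = sqrt(X + 0) = sqrt(X))
E = 2*I (E = sqrt(-4) = 2*I ≈ 2.0*I)
J = -621 (J = -9*69 = -621)
E*J = (2*I)*(-621) = -1242*I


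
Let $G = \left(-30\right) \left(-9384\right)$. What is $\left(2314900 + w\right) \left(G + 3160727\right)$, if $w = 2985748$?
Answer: $18246139676056$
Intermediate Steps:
$G = 281520$
$\left(2314900 + w\right) \left(G + 3160727\right) = \left(2314900 + 2985748\right) \left(281520 + 3160727\right) = 5300648 \cdot 3442247 = 18246139676056$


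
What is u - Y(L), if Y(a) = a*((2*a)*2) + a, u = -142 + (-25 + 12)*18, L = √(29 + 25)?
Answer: -592 - 3*√6 ≈ -599.35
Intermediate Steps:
L = 3*√6 (L = √54 = 3*√6 ≈ 7.3485)
u = -376 (u = -142 - 13*18 = -142 - 234 = -376)
Y(a) = a + 4*a² (Y(a) = a*(4*a) + a = 4*a² + a = a + 4*a²)
u - Y(L) = -376 - 3*√6*(1 + 4*(3*√6)) = -376 - 3*√6*(1 + 12*√6)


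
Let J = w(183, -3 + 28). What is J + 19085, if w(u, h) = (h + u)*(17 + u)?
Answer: 60685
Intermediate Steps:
w(u, h) = (17 + u)*(h + u)
J = 41600 (J = 183² + 17*(-3 + 28) + 17*183 + (-3 + 28)*183 = 33489 + 17*25 + 3111 + 25*183 = 33489 + 425 + 3111 + 4575 = 41600)
J + 19085 = 41600 + 19085 = 60685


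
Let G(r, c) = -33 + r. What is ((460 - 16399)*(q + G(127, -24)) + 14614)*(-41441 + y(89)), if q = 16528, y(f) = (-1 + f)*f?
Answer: 8903812029396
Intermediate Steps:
y(f) = f*(-1 + f)
((460 - 16399)*(q + G(127, -24)) + 14614)*(-41441 + y(89)) = ((460 - 16399)*(16528 + (-33 + 127)) + 14614)*(-41441 + 89*(-1 + 89)) = (-15939*(16528 + 94) + 14614)*(-41441 + 89*88) = (-15939*16622 + 14614)*(-41441 + 7832) = (-264938058 + 14614)*(-33609) = -264923444*(-33609) = 8903812029396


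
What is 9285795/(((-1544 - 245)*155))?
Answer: -1857159/55459 ≈ -33.487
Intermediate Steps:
9285795/(((-1544 - 245)*155)) = 9285795/((-1789*155)) = 9285795/(-277295) = 9285795*(-1/277295) = -1857159/55459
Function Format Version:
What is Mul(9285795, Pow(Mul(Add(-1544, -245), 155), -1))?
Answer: Rational(-1857159, 55459) ≈ -33.487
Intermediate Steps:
Mul(9285795, Pow(Mul(Add(-1544, -245), 155), -1)) = Mul(9285795, Pow(Mul(-1789, 155), -1)) = Mul(9285795, Pow(-277295, -1)) = Mul(9285795, Rational(-1, 277295)) = Rational(-1857159, 55459)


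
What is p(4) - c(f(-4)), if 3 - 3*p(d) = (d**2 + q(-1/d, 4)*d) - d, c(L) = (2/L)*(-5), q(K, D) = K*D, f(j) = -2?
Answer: -20/3 ≈ -6.6667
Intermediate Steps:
q(K, D) = D*K
c(L) = -10/L
p(d) = 7/3 - d**2/3 + d/3 (p(d) = 1 - ((d**2 + (4*(-1/d))*d) - d)/3 = 1 - ((d**2 + (-4/d)*d) - d)/3 = 1 - ((d**2 - 4) - d)/3 = 1 - ((-4 + d**2) - d)/3 = 1 - (-4 + d**2 - d)/3 = 1 + (4/3 - d**2/3 + d/3) = 7/3 - d**2/3 + d/3)
p(4) - c(f(-4)) = (7/3 - 1/3*4**2 + (1/3)*4) - (-10)/(-2) = (7/3 - 1/3*16 + 4/3) - (-10)*(-1)/2 = (7/3 - 16/3 + 4/3) - 1*5 = -5/3 - 5 = -20/3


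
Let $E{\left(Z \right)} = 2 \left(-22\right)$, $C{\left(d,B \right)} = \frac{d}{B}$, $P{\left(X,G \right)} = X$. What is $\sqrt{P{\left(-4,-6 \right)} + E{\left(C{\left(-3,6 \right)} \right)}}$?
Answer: $4 i \sqrt{3} \approx 6.9282 i$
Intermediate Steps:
$E{\left(Z \right)} = -44$
$\sqrt{P{\left(-4,-6 \right)} + E{\left(C{\left(-3,6 \right)} \right)}} = \sqrt{-4 - 44} = \sqrt{-48} = 4 i \sqrt{3}$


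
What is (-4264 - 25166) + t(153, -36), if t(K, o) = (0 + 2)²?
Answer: -29426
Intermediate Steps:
t(K, o) = 4 (t(K, o) = 2² = 4)
(-4264 - 25166) + t(153, -36) = (-4264 - 25166) + 4 = -29430 + 4 = -29426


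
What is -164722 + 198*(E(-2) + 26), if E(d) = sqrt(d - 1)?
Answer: -159574 + 198*I*sqrt(3) ≈ -1.5957e+5 + 342.95*I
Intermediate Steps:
E(d) = sqrt(-1 + d)
-164722 + 198*(E(-2) + 26) = -164722 + 198*(sqrt(-1 - 2) + 26) = -164722 + 198*(sqrt(-3) + 26) = -164722 + 198*(I*sqrt(3) + 26) = -164722 + 198*(26 + I*sqrt(3)) = -164722 + (5148 + 198*I*sqrt(3)) = -159574 + 198*I*sqrt(3)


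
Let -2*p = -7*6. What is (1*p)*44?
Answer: 924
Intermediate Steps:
p = 21 (p = -(-7)*6/2 = -1/2*(-42) = 21)
(1*p)*44 = (1*21)*44 = 21*44 = 924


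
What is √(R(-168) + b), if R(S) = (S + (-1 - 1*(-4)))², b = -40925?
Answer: 10*I*√137 ≈ 117.05*I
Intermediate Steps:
R(S) = (3 + S)² (R(S) = (S + (-1 + 4))² = (S + 3)² = (3 + S)²)
√(R(-168) + b) = √((3 - 168)² - 40925) = √((-165)² - 40925) = √(27225 - 40925) = √(-13700) = 10*I*√137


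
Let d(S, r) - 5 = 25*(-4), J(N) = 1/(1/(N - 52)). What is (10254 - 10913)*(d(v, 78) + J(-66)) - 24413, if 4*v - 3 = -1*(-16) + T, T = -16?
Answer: 115954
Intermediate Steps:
v = ¾ (v = ¾ + (-1*(-16) - 16)/4 = ¾ + (16 - 16)/4 = ¾ + (¼)*0 = ¾ + 0 = ¾ ≈ 0.75000)
J(N) = -52 + N (J(N) = 1/(1/(-52 + N)) = -52 + N)
d(S, r) = -95 (d(S, r) = 5 + 25*(-4) = 5 - 100 = -95)
(10254 - 10913)*(d(v, 78) + J(-66)) - 24413 = (10254 - 10913)*(-95 + (-52 - 66)) - 24413 = -659*(-95 - 118) - 24413 = -659*(-213) - 24413 = 140367 - 24413 = 115954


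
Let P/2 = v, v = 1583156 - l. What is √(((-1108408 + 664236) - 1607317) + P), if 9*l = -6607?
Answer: √10046621/3 ≈ 1056.5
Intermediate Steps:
l = -6607/9 (l = (⅑)*(-6607) = -6607/9 ≈ -734.11)
v = 14255011/9 (v = 1583156 - 1*(-6607/9) = 1583156 + 6607/9 = 14255011/9 ≈ 1.5839e+6)
P = 28510022/9 (P = 2*(14255011/9) = 28510022/9 ≈ 3.1678e+6)
√(((-1108408 + 664236) - 1607317) + P) = √(((-1108408 + 664236) - 1607317) + 28510022/9) = √((-444172 - 1607317) + 28510022/9) = √(-2051489 + 28510022/9) = √(10046621/9) = √10046621/3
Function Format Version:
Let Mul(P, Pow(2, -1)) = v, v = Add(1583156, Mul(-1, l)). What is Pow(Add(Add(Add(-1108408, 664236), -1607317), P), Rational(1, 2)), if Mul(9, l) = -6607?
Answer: Mul(Rational(1, 3), Pow(10046621, Rational(1, 2))) ≈ 1056.5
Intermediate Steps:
l = Rational(-6607, 9) (l = Mul(Rational(1, 9), -6607) = Rational(-6607, 9) ≈ -734.11)
v = Rational(14255011, 9) (v = Add(1583156, Mul(-1, Rational(-6607, 9))) = Add(1583156, Rational(6607, 9)) = Rational(14255011, 9) ≈ 1.5839e+6)
P = Rational(28510022, 9) (P = Mul(2, Rational(14255011, 9)) = Rational(28510022, 9) ≈ 3.1678e+6)
Pow(Add(Add(Add(-1108408, 664236), -1607317), P), Rational(1, 2)) = Pow(Add(Add(Add(-1108408, 664236), -1607317), Rational(28510022, 9)), Rational(1, 2)) = Pow(Add(Add(-444172, -1607317), Rational(28510022, 9)), Rational(1, 2)) = Pow(Add(-2051489, Rational(28510022, 9)), Rational(1, 2)) = Pow(Rational(10046621, 9), Rational(1, 2)) = Mul(Rational(1, 3), Pow(10046621, Rational(1, 2)))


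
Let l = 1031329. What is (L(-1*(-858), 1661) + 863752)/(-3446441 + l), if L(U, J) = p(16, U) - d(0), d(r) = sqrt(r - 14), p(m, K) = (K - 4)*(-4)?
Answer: -107542/301889 + I*sqrt(14)/2415112 ≈ -0.35623 + 1.5493e-6*I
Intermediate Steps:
p(m, K) = 16 - 4*K (p(m, K) = (-4 + K)*(-4) = 16 - 4*K)
d(r) = sqrt(-14 + r)
L(U, J) = 16 - 4*U - I*sqrt(14) (L(U, J) = (16 - 4*U) - sqrt(-14 + 0) = (16 - 4*U) - sqrt(-14) = (16 - 4*U) - I*sqrt(14) = 16 - 4*U - I*sqrt(14))
(L(-1*(-858), 1661) + 863752)/(-3446441 + l) = ((16 - (-4)*(-858) - I*sqrt(14)) + 863752)/(-3446441 + 1031329) = ((16 - 4*858 - I*sqrt(14)) + 863752)/(-2415112) = ((16 - 3432 - I*sqrt(14)) + 863752)*(-1/2415112) = ((-3416 - I*sqrt(14)) + 863752)*(-1/2415112) = (860336 - I*sqrt(14))*(-1/2415112) = -107542/301889 + I*sqrt(14)/2415112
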